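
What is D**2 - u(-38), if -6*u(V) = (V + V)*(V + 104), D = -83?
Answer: 6053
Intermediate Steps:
u(V) = -V*(104 + V)/3 (u(V) = -(V + V)*(V + 104)/6 = -2*V*(104 + V)/6 = -V*(104 + V)/3)
D**2 - u(-38) = (-83)**2 - (-1)*(-38)*(104 - 38)/3 = 6889 - (-1)*(-38)*66/3 = 6889 - 1*836 = 6889 - 836 = 6053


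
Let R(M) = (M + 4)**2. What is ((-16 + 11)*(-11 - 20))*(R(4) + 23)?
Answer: 13485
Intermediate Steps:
R(M) = (4 + M)**2
((-16 + 11)*(-11 - 20))*(R(4) + 23) = ((-16 + 11)*(-11 - 20))*((4 + 4)**2 + 23) = (-5*(-31))*(8**2 + 23) = 155*(64 + 23) = 155*87 = 13485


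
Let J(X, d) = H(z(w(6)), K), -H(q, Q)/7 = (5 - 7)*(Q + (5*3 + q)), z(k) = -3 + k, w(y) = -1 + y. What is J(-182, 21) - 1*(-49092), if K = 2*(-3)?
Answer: 49246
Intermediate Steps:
K = -6
H(q, Q) = 210 + 14*Q + 14*q (H(q, Q) = -7*(5 - 7)*(Q + (5*3 + q)) = -(-14)*(Q + (15 + q)) = -(-14)*(15 + Q + q) = -7*(-30 - 2*Q - 2*q) = 210 + 14*Q + 14*q)
J(X, d) = 154 (J(X, d) = 210 + 14*(-6) + 14*(-3 + (-1 + 6)) = 210 - 84 + 14*(-3 + 5) = 210 - 84 + 14*2 = 210 - 84 + 28 = 154)
J(-182, 21) - 1*(-49092) = 154 - 1*(-49092) = 154 + 49092 = 49246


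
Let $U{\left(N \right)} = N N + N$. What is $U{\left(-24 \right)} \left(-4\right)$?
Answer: $-2208$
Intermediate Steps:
$U{\left(N \right)} = N + N^{2}$ ($U{\left(N \right)} = N^{2} + N = N + N^{2}$)
$U{\left(-24 \right)} \left(-4\right) = - 24 \left(1 - 24\right) \left(-4\right) = \left(-24\right) \left(-23\right) \left(-4\right) = 552 \left(-4\right) = -2208$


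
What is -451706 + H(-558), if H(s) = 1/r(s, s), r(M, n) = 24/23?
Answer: -10840921/24 ≈ -4.5171e+5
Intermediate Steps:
r(M, n) = 24/23 (r(M, n) = 24*(1/23) = 24/23)
H(s) = 23/24 (H(s) = 1/(24/23) = 23/24)
-451706 + H(-558) = -451706 + 23/24 = -10840921/24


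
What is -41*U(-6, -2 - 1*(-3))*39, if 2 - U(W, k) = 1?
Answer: -1599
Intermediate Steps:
U(W, k) = 1 (U(W, k) = 2 - 1*1 = 2 - 1 = 1)
-41*U(-6, -2 - 1*(-3))*39 = -41*1*39 = -41*39 = -1599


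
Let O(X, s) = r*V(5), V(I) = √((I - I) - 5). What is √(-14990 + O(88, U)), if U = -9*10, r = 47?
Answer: √(-14990 + 47*I*√5) ≈ 0.4292 + 122.43*I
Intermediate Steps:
V(I) = I*√5 (V(I) = √(0 - 5) = √(-5) = I*√5)
U = -90
O(X, s) = 47*I*√5 (O(X, s) = 47*(I*√5) = 47*I*√5)
√(-14990 + O(88, U)) = √(-14990 + 47*I*√5)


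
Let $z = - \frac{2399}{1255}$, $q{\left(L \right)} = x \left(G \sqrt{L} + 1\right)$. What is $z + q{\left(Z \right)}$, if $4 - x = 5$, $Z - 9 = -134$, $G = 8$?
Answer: $- \frac{3654}{1255} - 40 i \sqrt{5} \approx -2.9116 - 89.443 i$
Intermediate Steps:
$Z = -125$ ($Z = 9 - 134 = -125$)
$x = -1$ ($x = 4 - 5 = -1$)
$q{\left(L \right)} = -1 - 8 \sqrt{L}$ ($q{\left(L \right)} = - (8 \sqrt{L} + 1) = - (1 + 8 \sqrt{L}) = -1 - 8 \sqrt{L}$)
$z = - \frac{2399}{1255}$ ($z = \left(-2399\right) \frac{1}{1255} = - \frac{2399}{1255} \approx -1.9116$)
$z + q{\left(Z \right)} = - \frac{2399}{1255} - \left(1 + 8 \sqrt{-125}\right) = - \frac{2399}{1255} - \left(1 + 8 \cdot 5 i \sqrt{5}\right) = - \frac{2399}{1255} - \left(1 + 40 i \sqrt{5}\right) = - \frac{3654}{1255} - 40 i \sqrt{5}$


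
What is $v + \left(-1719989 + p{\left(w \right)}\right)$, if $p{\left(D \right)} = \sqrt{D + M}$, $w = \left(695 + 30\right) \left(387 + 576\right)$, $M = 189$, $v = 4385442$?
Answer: $2665453 + 6 \sqrt{19399} \approx 2.6663 \cdot 10^{6}$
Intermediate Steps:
$w = 698175$ ($w = 725 \cdot 963 = 698175$)
$p{\left(D \right)} = \sqrt{189 + D}$ ($p{\left(D \right)} = \sqrt{D + 189} = \sqrt{189 + D}$)
$v + \left(-1719989 + p{\left(w \right)}\right) = 4385442 - \left(1719989 - \sqrt{189 + 698175}\right) = 4385442 - \left(1719989 - \sqrt{698364}\right) = 4385442 - \left(1719989 - 6 \sqrt{19399}\right) = 2665453 + 6 \sqrt{19399}$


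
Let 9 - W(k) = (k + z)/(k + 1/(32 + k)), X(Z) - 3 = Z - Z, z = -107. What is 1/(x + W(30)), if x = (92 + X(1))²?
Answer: 1861/16817048 ≈ 0.00011066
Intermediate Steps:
X(Z) = 3 (X(Z) = 3 + (Z - Z) = 3 + 0 = 3)
W(k) = 9 - (-107 + k)/(k + 1/(32 + k)) (W(k) = 9 - (k - 107)/(k + 1/(32 + k)) = 9 - (-107 + k)/(k + 1/(32 + k)))
x = 9025 (x = (92 + 3)² = 95² = 9025)
1/(x + W(30)) = 1/(9025 + (3433 + 8*30² + 363*30)/(1 + 30² + 32*30)) = 1/(9025 + (3433 + 8*900 + 10890)/(1 + 900 + 960)) = 1/(9025 + (3433 + 7200 + 10890)/1861) = 1/(9025 + (1/1861)*21523) = 1/(9025 + 21523/1861) = 1/(16817048/1861) = 1861/16817048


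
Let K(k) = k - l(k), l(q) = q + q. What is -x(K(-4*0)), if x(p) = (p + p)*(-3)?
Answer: 0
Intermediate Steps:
l(q) = 2*q
K(k) = -k (K(k) = k - 2*k = -k)
x(p) = -6*p (x(p) = (2*p)*(-3) = -6*p)
-x(K(-4*0)) = -(-6)*(-(-4)*0) = -(-6)*(-1*0) = -(-6)*0 = -1*0 = 0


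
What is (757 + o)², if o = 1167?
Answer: 3701776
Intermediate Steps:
(757 + o)² = (757 + 1167)² = 1924² = 3701776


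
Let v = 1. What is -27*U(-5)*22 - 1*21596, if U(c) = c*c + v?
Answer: -37040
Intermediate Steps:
U(c) = 1 + c² (U(c) = c*c + 1 = c² + 1 = 1 + c²)
-27*U(-5)*22 - 1*21596 = -27*(1 + (-5)²)*22 - 1*21596 = -27*(1 + 25)*22 - 21596 = -27*26*22 - 21596 = -702*22 - 21596 = -15444 - 21596 = -37040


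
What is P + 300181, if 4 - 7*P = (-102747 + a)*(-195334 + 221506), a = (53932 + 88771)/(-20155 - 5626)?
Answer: 69385452582571/180467 ≈ 3.8448e+8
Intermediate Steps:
a = -142703/25781 (a = 142703/(-25781) = 142703*(-1/25781) = -142703/25781 ≈ -5.5352)
P = 69331279818044/180467 (P = 4/7 - (-102747 - 142703/25781)*(-195334 + 221506)/7 = 4/7 - (-2649063110)*26172/180467 = 4/7 - ⅐*(-69331279714920/25781) = 4/7 + 69331279714920/180467 = 69331279818044/180467 ≈ 3.8418e+8)
P + 300181 = 69331279818044/180467 + 300181 = 69385452582571/180467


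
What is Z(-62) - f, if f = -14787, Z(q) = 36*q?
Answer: 12555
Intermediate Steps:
Z(-62) - f = 36*(-62) - 1*(-14787) = -2232 + 14787 = 12555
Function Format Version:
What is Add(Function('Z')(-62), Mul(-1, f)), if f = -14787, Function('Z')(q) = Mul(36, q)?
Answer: 12555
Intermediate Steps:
Add(Function('Z')(-62), Mul(-1, f)) = Add(Mul(36, -62), Mul(-1, -14787)) = Add(-2232, 14787) = 12555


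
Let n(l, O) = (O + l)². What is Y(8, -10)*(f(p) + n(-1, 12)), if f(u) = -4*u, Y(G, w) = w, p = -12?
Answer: -1690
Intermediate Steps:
Y(8, -10)*(f(p) + n(-1, 12)) = -10*(-4*(-12) + (12 - 1)²) = -10*(48 + 11²) = -10*(48 + 121) = -10*169 = -1690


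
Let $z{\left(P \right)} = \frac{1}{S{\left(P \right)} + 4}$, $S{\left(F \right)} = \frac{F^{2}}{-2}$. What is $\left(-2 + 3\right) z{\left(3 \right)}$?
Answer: $-2$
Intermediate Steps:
$S{\left(F \right)} = - \frac{F^{2}}{2}$ ($S{\left(F \right)} = F^{2} \left(- \frac{1}{2}\right) = - \frac{F^{2}}{2}$)
$z{\left(P \right)} = \frac{1}{4 - \frac{P^{2}}{2}}$ ($z{\left(P \right)} = \frac{1}{- \frac{P^{2}}{2} + 4} = \frac{1}{4 - \frac{P^{2}}{2}}$)
$\left(-2 + 3\right) z{\left(3 \right)} = \left(-2 + 3\right) \left(- \frac{2}{-8 + 3^{2}}\right) = 1 \left(- \frac{2}{-8 + 9}\right) = 1 \left(- \frac{2}{1}\right) = 1 \left(\left(-2\right) 1\right) = 1 \left(-2\right) = -2$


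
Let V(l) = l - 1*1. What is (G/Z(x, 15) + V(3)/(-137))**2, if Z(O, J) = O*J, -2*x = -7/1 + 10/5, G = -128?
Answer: 1240589284/105575625 ≈ 11.751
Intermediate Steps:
V(l) = -1 + l (V(l) = l - 1 = -1 + l)
x = 5/2 (x = -(-7/1 + 10/5)/2 = -(-7*1 + 10*(1/5))/2 = -(-7 + 2)/2 = -1/2*(-5) = 5/2 ≈ 2.5000)
Z(O, J) = J*O
(G/Z(x, 15) + V(3)/(-137))**2 = (-128/(15*(5/2)) + (-1 + 3)/(-137))**2 = (-128/75/2 + 2*(-1/137))**2 = (-128*2/75 - 2/137)**2 = (-256/75 - 2/137)**2 = (-35222/10275)**2 = 1240589284/105575625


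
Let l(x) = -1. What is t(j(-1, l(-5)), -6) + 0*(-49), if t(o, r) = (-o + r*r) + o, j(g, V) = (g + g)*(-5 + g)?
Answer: 36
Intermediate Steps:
j(g, V) = 2*g*(-5 + g) (j(g, V) = (2*g)*(-5 + g) = 2*g*(-5 + g))
t(o, r) = r² (t(o, r) = (-o + r²) + o = (r² - o) + o = r²)
t(j(-1, l(-5)), -6) + 0*(-49) = (-6)² + 0*(-49) = 36 + 0 = 36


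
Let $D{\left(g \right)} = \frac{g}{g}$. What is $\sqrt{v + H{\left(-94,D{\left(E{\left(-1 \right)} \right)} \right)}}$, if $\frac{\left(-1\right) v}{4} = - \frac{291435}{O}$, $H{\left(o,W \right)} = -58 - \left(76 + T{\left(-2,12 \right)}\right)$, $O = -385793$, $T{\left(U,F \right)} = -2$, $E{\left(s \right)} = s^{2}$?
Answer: $\frac{12 i \sqrt{139556374027}}{385793} \approx 11.62 i$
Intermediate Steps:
$D{\left(g \right)} = 1$
$H{\left(o,W \right)} = -132$ ($H{\left(o,W \right)} = -58 - \left(76 - 2\right) = -58 - 74 = -132$)
$v = - \frac{1165740}{385793}$ ($v = - 4 \left(- \frac{291435}{-385793}\right) = - 4 \left(\left(-291435\right) \left(- \frac{1}{385793}\right)\right) = \left(-4\right) \frac{291435}{385793} = - \frac{1165740}{385793} \approx -3.0217$)
$\sqrt{v + H{\left(-94,D{\left(E{\left(-1 \right)} \right)} \right)}} = \sqrt{- \frac{1165740}{385793} - 132} = \sqrt{- \frac{52090416}{385793}} = \frac{12 i \sqrt{139556374027}}{385793}$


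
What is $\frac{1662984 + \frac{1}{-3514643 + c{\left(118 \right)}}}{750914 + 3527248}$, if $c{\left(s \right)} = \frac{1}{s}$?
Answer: $\frac{344842908576457}{887136513304713} \approx 0.38871$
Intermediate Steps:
$\frac{1662984 + \frac{1}{-3514643 + c{\left(118 \right)}}}{750914 + 3527248} = \frac{1662984 + \frac{1}{-3514643 + \frac{1}{118}}}{750914 + 3527248} = \frac{1662984 + \frac{1}{-3514643 + \frac{1}{118}}}{4278162} = \left(1662984 + \frac{1}{- \frac{414727873}{118}}\right) \frac{1}{4278162} = \left(1662984 - \frac{118}{414727873}\right) \frac{1}{4278162} = \frac{689685817152914}{414727873} \cdot \frac{1}{4278162} = \frac{344842908576457}{887136513304713}$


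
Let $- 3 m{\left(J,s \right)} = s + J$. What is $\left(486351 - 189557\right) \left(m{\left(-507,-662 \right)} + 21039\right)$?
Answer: $\frac{19079699084}{3} \approx 6.3599 \cdot 10^{9}$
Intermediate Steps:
$m{\left(J,s \right)} = - \frac{J}{3} - \frac{s}{3}$ ($m{\left(J,s \right)} = - \frac{s + J}{3} = - \frac{J + s}{3} = - \frac{J}{3} - \frac{s}{3}$)
$\left(486351 - 189557\right) \left(m{\left(-507,-662 \right)} + 21039\right) = \left(486351 - 189557\right) \left(\left(\left(- \frac{1}{3}\right) \left(-507\right) - - \frac{662}{3}\right) + 21039\right) = 296794 \left(\left(169 + \frac{662}{3}\right) + 21039\right) = 296794 \left(\frac{1169}{3} + 21039\right) = 296794 \cdot \frac{64286}{3} = \frac{19079699084}{3}$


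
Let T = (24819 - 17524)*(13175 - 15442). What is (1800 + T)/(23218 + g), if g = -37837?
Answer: 16535965/14619 ≈ 1131.1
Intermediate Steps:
T = -16537765 (T = 7295*(-2267) = -16537765)
(1800 + T)/(23218 + g) = (1800 - 16537765)/(23218 - 37837) = -16535965/(-14619) = -16535965*(-1/14619) = 16535965/14619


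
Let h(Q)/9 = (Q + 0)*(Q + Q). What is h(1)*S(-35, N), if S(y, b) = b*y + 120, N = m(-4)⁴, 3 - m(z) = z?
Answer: -1510470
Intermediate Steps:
m(z) = 3 - z
N = 2401 (N = (3 - 1*(-4))⁴ = (3 + 4)⁴ = 7⁴ = 2401)
S(y, b) = 120 + b*y
h(Q) = 18*Q² (h(Q) = 9*((Q + 0)*(Q + Q)) = 9*(Q*(2*Q)) = 9*(2*Q²) = 18*Q²)
h(1)*S(-35, N) = (18*1²)*(120 + 2401*(-35)) = (18*1)*(120 - 84035) = 18*(-83915) = -1510470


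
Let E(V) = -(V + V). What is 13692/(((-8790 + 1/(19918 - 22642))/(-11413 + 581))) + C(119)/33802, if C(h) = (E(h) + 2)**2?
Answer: 6828690914702984/404676884861 ≈ 16874.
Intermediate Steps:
E(V) = -2*V
C(h) = (2 - 2*h)**2 (C(h) = (-2*h + 2)**2 = (2 - 2*h)**2)
13692/(((-8790 + 1/(19918 - 22642))/(-11413 + 581))) + C(119)/33802 = 13692/(((-8790 + 1/(19918 - 22642))/(-11413 + 581))) + (4*(-1 + 119)**2)/33802 = 13692/(((-8790 + 1/(-2724))/(-10832))) + (4*118**2)*(1/33802) = 13692/(((-8790 - 1/2724)*(-1/10832))) + (4*13924)*(1/33802) = 13692/((-23943961/2724*(-1/10832))) + 55696*(1/33802) = 13692/(23943961/29506368) + 27848/16901 = 13692*(29506368/23943961) + 27848/16901 = 404001190656/23943961 + 27848/16901 = 6828690914702984/404676884861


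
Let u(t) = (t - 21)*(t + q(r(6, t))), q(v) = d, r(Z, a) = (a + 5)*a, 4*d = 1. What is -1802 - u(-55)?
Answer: -5963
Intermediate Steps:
d = 1/4 (d = (1/4)*1 = 1/4 ≈ 0.25000)
r(Z, a) = a*(5 + a) (r(Z, a) = (5 + a)*a = a*(5 + a))
q(v) = 1/4
u(t) = (-21 + t)*(1/4 + t) (u(t) = (t - 21)*(t + 1/4) = (-21 + t)*(1/4 + t))
-1802 - u(-55) = -1802 - (-21/4 + (-55)**2 - 83/4*(-55)) = -1802 - (-21/4 + 3025 + 4565/4) = -1802 - 1*4161 = -1802 - 4161 = -5963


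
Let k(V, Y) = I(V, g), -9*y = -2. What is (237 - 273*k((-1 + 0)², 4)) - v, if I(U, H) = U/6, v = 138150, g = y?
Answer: -275917/2 ≈ -1.3796e+5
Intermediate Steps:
y = 2/9 (y = -⅑*(-2) = 2/9 ≈ 0.22222)
g = 2/9 ≈ 0.22222
I(U, H) = U/6 (I(U, H) = U*(⅙) = U/6)
k(V, Y) = V/6
(237 - 273*k((-1 + 0)², 4)) - v = (237 - 91*(-1 + 0)²/2) - 1*138150 = (237 - 91*(-1)²/2) - 138150 = (237 - 91/2) - 138150 = 383/2 - 138150 = -275917/2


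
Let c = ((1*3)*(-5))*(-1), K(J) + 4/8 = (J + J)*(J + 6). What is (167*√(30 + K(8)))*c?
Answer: 32565*√6/2 ≈ 39884.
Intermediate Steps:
K(J) = -½ + 2*J*(6 + J) (K(J) = -½ + (J + J)*(J + 6) = -½ + (2*J)*(6 + J) = -½ + 2*J*(6 + J))
c = 15 (c = (3*(-5))*(-1) = -15*(-1) = 15)
(167*√(30 + K(8)))*c = (167*√(30 + (-½ + 2*8² + 12*8)))*15 = (167*√(30 + (-½ + 2*64 + 96)))*15 = (167*√(30 + (-½ + 128 + 96)))*15 = (167*√(30 + 447/2))*15 = (167*√(507/2))*15 = (167*(13*√6/2))*15 = (2171*√6/2)*15 = 32565*√6/2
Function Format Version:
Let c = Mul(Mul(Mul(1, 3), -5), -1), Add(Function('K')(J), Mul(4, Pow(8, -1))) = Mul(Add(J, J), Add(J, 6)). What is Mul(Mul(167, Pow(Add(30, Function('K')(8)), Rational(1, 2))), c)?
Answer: Mul(Rational(32565, 2), Pow(6, Rational(1, 2))) ≈ 39884.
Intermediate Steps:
Function('K')(J) = Add(Rational(-1, 2), Mul(2, J, Add(6, J))) (Function('K')(J) = Add(Rational(-1, 2), Mul(Add(J, J), Add(J, 6))) = Add(Rational(-1, 2), Mul(Mul(2, J), Add(6, J))) = Add(Rational(-1, 2), Mul(2, J, Add(6, J))))
c = 15 (c = Mul(Mul(3, -5), -1) = Mul(-15, -1) = 15)
Mul(Mul(167, Pow(Add(30, Function('K')(8)), Rational(1, 2))), c) = Mul(Mul(167, Pow(Add(30, Add(Rational(-1, 2), Mul(2, Pow(8, 2)), Mul(12, 8))), Rational(1, 2))), 15) = Mul(Mul(167, Pow(Add(30, Add(Rational(-1, 2), Mul(2, 64), 96)), Rational(1, 2))), 15) = Mul(Mul(167, Pow(Add(30, Add(Rational(-1, 2), 128, 96)), Rational(1, 2))), 15) = Mul(Mul(167, Pow(Add(30, Rational(447, 2)), Rational(1, 2))), 15) = Mul(Mul(167, Pow(Rational(507, 2), Rational(1, 2))), 15) = Mul(Mul(167, Mul(Rational(13, 2), Pow(6, Rational(1, 2)))), 15) = Mul(Mul(Rational(2171, 2), Pow(6, Rational(1, 2))), 15) = Mul(Rational(32565, 2), Pow(6, Rational(1, 2)))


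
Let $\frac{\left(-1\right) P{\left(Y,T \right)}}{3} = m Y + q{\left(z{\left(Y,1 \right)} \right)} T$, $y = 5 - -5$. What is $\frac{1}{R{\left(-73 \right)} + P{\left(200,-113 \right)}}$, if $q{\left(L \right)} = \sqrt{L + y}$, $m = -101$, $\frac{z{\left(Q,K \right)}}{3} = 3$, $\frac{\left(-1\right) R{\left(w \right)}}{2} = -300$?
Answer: $\frac{6800}{415917389} - \frac{113 \sqrt{19}}{1247752167} \approx 1.5955 \cdot 10^{-5}$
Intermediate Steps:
$y = 10$ ($y = 5 + 5 = 10$)
$R{\left(w \right)} = 600$ ($R{\left(w \right)} = \left(-2\right) \left(-300\right) = 600$)
$z{\left(Q,K \right)} = 9$ ($z{\left(Q,K \right)} = 3 \cdot 3 = 9$)
$q{\left(L \right)} = \sqrt{10 + L}$ ($q{\left(L \right)} = \sqrt{L + 10} = \sqrt{10 + L}$)
$P{\left(Y,T \right)} = 303 Y - 3 T \sqrt{19}$ ($P{\left(Y,T \right)} = - 3 \left(- 101 Y + \sqrt{10 + 9} T\right) = - 3 \left(- 101 Y + \sqrt{19} T\right) = - 3 \left(- 101 Y + T \sqrt{19}\right) = 303 Y - 3 T \sqrt{19}$)
$\frac{1}{R{\left(-73 \right)} + P{\left(200,-113 \right)}} = \frac{1}{600 + \left(303 \cdot 200 - - 339 \sqrt{19}\right)} = \frac{1}{600 + \left(60600 + 339 \sqrt{19}\right)} = \frac{1}{61200 + 339 \sqrt{19}}$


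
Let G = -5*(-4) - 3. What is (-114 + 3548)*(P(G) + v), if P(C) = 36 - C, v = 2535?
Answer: 8770436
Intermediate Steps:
G = 17 (G = 20 - 3 = 17)
(-114 + 3548)*(P(G) + v) = (-114 + 3548)*((36 - 1*17) + 2535) = 3434*((36 - 17) + 2535) = 3434*(19 + 2535) = 3434*2554 = 8770436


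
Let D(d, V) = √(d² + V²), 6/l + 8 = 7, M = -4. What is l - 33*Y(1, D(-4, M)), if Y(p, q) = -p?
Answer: 27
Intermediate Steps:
l = -6 (l = 6/(-8 + 7) = 6/(-1) = 6*(-1) = -6)
D(d, V) = √(V² + d²)
l - 33*Y(1, D(-4, M)) = -6 - (-33) = -6 - 33*(-1) = -6 + 33 = 27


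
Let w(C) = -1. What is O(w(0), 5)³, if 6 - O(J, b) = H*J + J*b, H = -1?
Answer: 1000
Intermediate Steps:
O(J, b) = 6 + J - J*b (O(J, b) = 6 - (-J + J*b) = 6 + (J - J*b) = 6 + J - J*b)
O(w(0), 5)³ = (6 - 1 - 1*(-1)*5)³ = (6 - 1 + 5)³ = 10³ = 1000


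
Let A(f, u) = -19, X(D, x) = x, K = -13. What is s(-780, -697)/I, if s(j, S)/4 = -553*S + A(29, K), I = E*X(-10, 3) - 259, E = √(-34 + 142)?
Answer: -399297192/66109 - 27750384*√3/66109 ≈ -6767.0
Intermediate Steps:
E = 6*√3 (E = √108 = 6*√3 ≈ 10.392)
I = -259 + 18*√3 (I = (6*√3)*3 - 259 = 18*√3 - 259 = -259 + 18*√3 ≈ -227.82)
s(j, S) = -76 - 2212*S (s(j, S) = 4*(-553*S - 19) = 4*(-19 - 553*S) = -76 - 2212*S)
s(-780, -697)/I = (-76 - 2212*(-697))/(-259 + 18*√3) = (-76 + 1541764)/(-259 + 18*√3) = 1541688/(-259 + 18*√3)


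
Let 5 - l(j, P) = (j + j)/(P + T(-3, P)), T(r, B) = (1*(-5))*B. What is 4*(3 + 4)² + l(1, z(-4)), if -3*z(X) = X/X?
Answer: 399/2 ≈ 199.50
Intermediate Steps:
z(X) = -⅓ (z(X) = -X/(3*X) = -⅓*1 = -⅓)
T(r, B) = -5*B
l(j, P) = 5 + j/(2*P) (l(j, P) = 5 - (j + j)/(P - 5*P) = 5 - 2*j/((-4*P)) = 5 - 2*j*(-1/(4*P)) = 5 - (-1)*j/(2*P) = 5 + j/(2*P))
4*(3 + 4)² + l(1, z(-4)) = 4*(3 + 4)² + (5 + (½)*1/(-⅓)) = 4*7² + (5 + (½)*1*(-3)) = 4*49 + (5 - 3/2) = 196 + 7/2 = 399/2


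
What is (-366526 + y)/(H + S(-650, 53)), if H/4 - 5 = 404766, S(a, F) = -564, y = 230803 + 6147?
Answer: -16197/202315 ≈ -0.080058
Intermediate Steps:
y = 236950
H = 1619084 (H = 20 + 4*404766 = 20 + 1619064 = 1619084)
(-366526 + y)/(H + S(-650, 53)) = (-366526 + 236950)/(1619084 - 564) = -129576/1618520 = -129576*1/1618520 = -16197/202315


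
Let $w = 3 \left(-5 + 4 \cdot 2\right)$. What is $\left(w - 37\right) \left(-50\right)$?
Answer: $1400$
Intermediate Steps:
$w = 9$ ($w = 3 \left(-5 + 8\right) = 3 \cdot 3 = 9$)
$\left(w - 37\right) \left(-50\right) = \left(9 - 37\right) \left(-50\right) = \left(-28\right) \left(-50\right) = 1400$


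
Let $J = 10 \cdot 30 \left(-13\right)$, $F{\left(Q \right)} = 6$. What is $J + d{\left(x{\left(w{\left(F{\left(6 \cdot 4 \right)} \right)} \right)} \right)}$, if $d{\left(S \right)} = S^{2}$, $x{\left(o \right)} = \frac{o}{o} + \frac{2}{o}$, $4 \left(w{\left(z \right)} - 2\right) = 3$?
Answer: $- \frac{471539}{121} \approx -3897.0$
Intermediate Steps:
$w{\left(z \right)} = \frac{11}{4}$ ($w{\left(z \right)} = 2 + \frac{1}{4} \cdot 3 = 2 + \frac{3}{4} = \frac{11}{4}$)
$x{\left(o \right)} = 1 + \frac{2}{o}$
$J = -3900$ ($J = 300 \left(-13\right) = -3900$)
$J + d{\left(x{\left(w{\left(F{\left(6 \cdot 4 \right)} \right)} \right)} \right)} = -3900 + \left(\frac{2 + \frac{11}{4}}{\frac{11}{4}}\right)^{2} = -3900 + \left(\frac{4}{11} \cdot \frac{19}{4}\right)^{2} = -3900 + \left(\frac{19}{11}\right)^{2} = -3900 + \frac{361}{121} = - \frac{471539}{121}$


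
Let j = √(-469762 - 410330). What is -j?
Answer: -6*I*√24447 ≈ -938.13*I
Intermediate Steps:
j = 6*I*√24447 (j = √(-880092) = 6*I*√24447 ≈ 938.13*I)
-j = -6*I*√24447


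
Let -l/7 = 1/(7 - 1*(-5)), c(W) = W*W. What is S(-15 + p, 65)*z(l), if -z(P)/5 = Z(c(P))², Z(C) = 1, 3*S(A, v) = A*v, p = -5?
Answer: 6500/3 ≈ 2166.7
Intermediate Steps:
c(W) = W²
S(A, v) = A*v/3 (S(A, v) = (A*v)/3 = A*v/3)
l = -7/12 (l = -7/(7 - 1*(-5)) = -7/(7 + 5) = -7/12 ≈ -0.58333)
z(P) = -5 (z(P) = -5*1² = -5*1 = -5)
S(-15 + p, 65)*z(l) = ((⅓)*(-15 - 5)*65)*(-5) = ((⅓)*(-20)*65)*(-5) = -1300/3*(-5) = 6500/3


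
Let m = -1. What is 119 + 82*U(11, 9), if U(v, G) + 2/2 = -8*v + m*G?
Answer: -7917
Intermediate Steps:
U(v, G) = -1 - G - 8*v (U(v, G) = -1 + (-8*v - G) = -1 + (-G - 8*v) = -1 - G - 8*v)
119 + 82*U(11, 9) = 119 + 82*(-1 - 1*9 - 8*11) = 119 + 82*(-1 - 9 - 88) = 119 + 82*(-98) = 119 - 8036 = -7917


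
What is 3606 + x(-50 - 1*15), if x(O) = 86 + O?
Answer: 3627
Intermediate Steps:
3606 + x(-50 - 1*15) = 3606 + (86 + (-50 - 1*15)) = 3606 + (86 + (-50 - 15)) = 3606 + (86 - 65) = 3606 + 21 = 3627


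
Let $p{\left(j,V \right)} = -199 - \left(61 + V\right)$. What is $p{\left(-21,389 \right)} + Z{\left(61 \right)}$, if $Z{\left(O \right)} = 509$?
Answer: $-140$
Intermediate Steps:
$p{\left(j,V \right)} = -260 - V$
$p{\left(-21,389 \right)} + Z{\left(61 \right)} = \left(-260 - 389\right) + 509 = -649 + 509 = -140$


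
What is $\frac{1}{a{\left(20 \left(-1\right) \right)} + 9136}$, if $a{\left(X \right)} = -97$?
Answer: $\frac{1}{9039} \approx 0.00011063$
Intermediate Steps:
$\frac{1}{a{\left(20 \left(-1\right) \right)} + 9136} = \frac{1}{-97 + 9136} = \frac{1}{9039}$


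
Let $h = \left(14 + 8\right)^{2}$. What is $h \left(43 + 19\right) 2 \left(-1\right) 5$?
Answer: $-300080$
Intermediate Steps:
$h = 484$ ($h = 22^{2} = 484$)
$h \left(43 + 19\right) 2 \left(-1\right) 5 = 484 \left(43 + 19\right) 2 \left(-1\right) 5 = 484 \cdot 62 \left(\left(-2\right) 5\right) = 484 \cdot 62 \left(-10\right) = 484 \left(-620\right) = -300080$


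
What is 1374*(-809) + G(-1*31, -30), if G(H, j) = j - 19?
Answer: -1111615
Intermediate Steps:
G(H, j) = -19 + j
1374*(-809) + G(-1*31, -30) = 1374*(-809) + (-19 - 30) = -1111566 - 49 = -1111615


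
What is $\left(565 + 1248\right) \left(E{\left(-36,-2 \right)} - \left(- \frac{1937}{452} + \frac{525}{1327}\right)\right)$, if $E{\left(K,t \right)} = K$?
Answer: $- \frac{34918098985}{599804} \approx -58216.0$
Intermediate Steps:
$\left(565 + 1248\right) \left(E{\left(-36,-2 \right)} - \left(- \frac{1937}{452} + \frac{525}{1327}\right)\right) = \left(565 + 1248\right) \left(-36 - \left(- \frac{1937}{452} + \frac{525}{1327}\right)\right) = 1813 \left(-36 - - \frac{2333099}{599804}\right) = 1813 \left(-36 + \left(- \frac{525}{1327} + \frac{1937}{452}\right)\right) = 1813 \left(-36 + \frac{2333099}{599804}\right) = 1813 \left(- \frac{19259845}{599804}\right) = - \frac{34918098985}{599804}$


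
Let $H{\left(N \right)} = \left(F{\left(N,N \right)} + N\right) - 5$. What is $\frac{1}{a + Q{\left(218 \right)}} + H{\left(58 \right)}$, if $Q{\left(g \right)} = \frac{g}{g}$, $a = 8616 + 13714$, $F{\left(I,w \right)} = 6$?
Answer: $\frac{1317530}{22331} \approx 59.0$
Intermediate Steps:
$a = 22330$
$H{\left(N \right)} = 1 + N$ ($H{\left(N \right)} = \left(6 + N\right) - 5 = 1 + N$)
$Q{\left(g \right)} = 1$
$\frac{1}{a + Q{\left(218 \right)}} + H{\left(58 \right)} = \frac{1}{22330 + 1} + \left(1 + 58\right) = \frac{1}{22331} + 59 = \frac{1317530}{22331}$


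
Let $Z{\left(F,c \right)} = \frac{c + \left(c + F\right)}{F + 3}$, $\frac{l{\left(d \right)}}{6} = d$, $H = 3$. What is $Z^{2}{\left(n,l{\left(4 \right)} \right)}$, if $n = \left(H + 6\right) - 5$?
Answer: $\frac{2704}{49} \approx 55.184$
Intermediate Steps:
$l{\left(d \right)} = 6 d$
$n = 4$ ($n = \left(3 + 6\right) - 5 = 9 - 5 = 4$)
$Z{\left(F,c \right)} = \frac{F + 2 c}{3 + F}$ ($Z{\left(F,c \right)} = \frac{c + \left(F + c\right)}{3 + F} = \frac{F + 2 c}{3 + F}$)
$Z^{2}{\left(n,l{\left(4 \right)} \right)} = \left(\frac{4 + 2 \cdot 6 \cdot 4}{3 + 4}\right)^{2} = \left(\frac{4 + 2 \cdot 24}{7}\right)^{2} = \left(\frac{4 + 48}{7}\right)^{2} = \left(\frac{1}{7} \cdot 52\right)^{2} = \left(\frac{52}{7}\right)^{2} = \frac{2704}{49}$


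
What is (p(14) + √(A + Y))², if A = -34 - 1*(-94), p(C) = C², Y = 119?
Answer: (196 + √179)² ≈ 43840.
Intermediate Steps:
A = 60 (A = -34 + 94 = 60)
(p(14) + √(A + Y))² = (14² + √(60 + 119))² = (196 + √179)²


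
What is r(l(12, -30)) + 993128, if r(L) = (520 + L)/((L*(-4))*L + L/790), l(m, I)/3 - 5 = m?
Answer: 8162626831862/8219109 ≈ 9.9313e+5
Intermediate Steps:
l(m, I) = 15 + 3*m
r(L) = (520 + L)/(-4*L² + L/790) (r(L) = (520 + L)/((-4*L)*L + L*(1/790)) = (520 + L)/(-4*L² + L/790))
r(l(12, -30)) + 993128 = 790*(-520 - (15 + 3*12))/((15 + 3*12)*(-1 + 3160*(15 + 3*12))) + 993128 = 790*(-520 - (15 + 36))/((15 + 36)*(-1 + 3160*(15 + 36))) + 993128 = 790*(-520 - 1*51)/(51*(-1 + 3160*51)) + 993128 = 790*(1/51)*(-520 - 51)/(-1 + 161160) + 993128 = 790*(1/51)*(-571)/161159 + 993128 = 790*(1/51)*(1/161159)*(-571) + 993128 = -451090/8219109 + 993128 = 8162626831862/8219109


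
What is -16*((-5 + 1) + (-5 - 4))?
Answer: 208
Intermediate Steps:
-16*((-5 + 1) + (-5 - 4)) = -16*(-4 - 9) = -16*(-13) = 208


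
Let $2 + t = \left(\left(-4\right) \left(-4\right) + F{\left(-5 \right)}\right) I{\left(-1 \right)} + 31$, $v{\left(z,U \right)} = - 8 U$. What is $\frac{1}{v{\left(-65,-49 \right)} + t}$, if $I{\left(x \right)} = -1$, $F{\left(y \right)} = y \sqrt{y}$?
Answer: $\frac{81}{32830} - \frac{i \sqrt{5}}{32830} \approx 0.0024673 - 6.8111 \cdot 10^{-5} i$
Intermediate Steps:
$F{\left(y \right)} = y^{\frac{3}{2}}$
$t = 13 + 5 i \sqrt{5}$ ($t = -2 + \left(\left(\left(-4\right) \left(-4\right) + \left(-5\right)^{\frac{3}{2}}\right) \left(-1\right) + 31\right) = -2 + \left(\left(16 - 5 i \sqrt{5}\right) \left(-1\right) + 31\right) = -2 + \left(\left(-16 + 5 i \sqrt{5}\right) + 31\right) = -2 + \left(15 + 5 i \sqrt{5}\right) = 13 + 5 i \sqrt{5} \approx 13.0 + 11.18 i$)
$\frac{1}{v{\left(-65,-49 \right)} + t} = \frac{1}{\left(-8\right) \left(-49\right) + \left(13 + 5 i \sqrt{5}\right)} = \frac{1}{392 + \left(13 + 5 i \sqrt{5}\right)} = \frac{1}{405 + 5 i \sqrt{5}}$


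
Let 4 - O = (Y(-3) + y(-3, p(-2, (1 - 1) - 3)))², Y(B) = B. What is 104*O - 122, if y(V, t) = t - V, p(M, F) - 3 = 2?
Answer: -2306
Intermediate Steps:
p(M, F) = 5 (p(M, F) = 3 + 2 = 5)
O = -21 (O = 4 - (-3 + (5 - 1*(-3)))² = 4 - (-3 + (5 + 3))² = 4 - (-3 + 8)² = 4 - 1*5² = 4 - 1*25 = 4 - 25 = -21)
104*O - 122 = 104*(-21) - 122 = -2184 - 122 = -2306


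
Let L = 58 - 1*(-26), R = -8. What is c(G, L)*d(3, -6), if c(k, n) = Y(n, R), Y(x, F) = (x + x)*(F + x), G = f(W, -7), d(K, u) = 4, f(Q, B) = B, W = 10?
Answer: 51072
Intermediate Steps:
L = 84 (L = 58 + 26 = 84)
G = -7
Y(x, F) = 2*x*(F + x) (Y(x, F) = (2*x)*(F + x) = 2*x*(F + x))
c(k, n) = 2*n*(-8 + n)
c(G, L)*d(3, -6) = (2*84*(-8 + 84))*4 = (2*84*76)*4 = 12768*4 = 51072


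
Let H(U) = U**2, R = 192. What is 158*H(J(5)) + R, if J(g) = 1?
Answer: 350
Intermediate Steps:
158*H(J(5)) + R = 158*1**2 + 192 = 158*1 + 192 = 158 + 192 = 350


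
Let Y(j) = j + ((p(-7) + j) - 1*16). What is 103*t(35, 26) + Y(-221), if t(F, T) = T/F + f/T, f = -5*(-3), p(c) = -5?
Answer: -297627/910 ≈ -327.06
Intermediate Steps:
f = 15
t(F, T) = 15/T + T/F (t(F, T) = T/F + 15/T = 15/T + T/F)
Y(j) = -21 + 2*j (Y(j) = j + ((-5 + j) - 1*16) = j + ((-5 + j) - 16) = j + (-21 + j) = -21 + 2*j)
103*t(35, 26) + Y(-221) = 103*(15/26 + 26/35) + (-21 + 2*(-221)) = 103*(15*(1/26) + 26*(1/35)) + (-21 - 442) = 103*(15/26 + 26/35) - 463 = 103*(1201/910) - 463 = 123703/910 - 463 = -297627/910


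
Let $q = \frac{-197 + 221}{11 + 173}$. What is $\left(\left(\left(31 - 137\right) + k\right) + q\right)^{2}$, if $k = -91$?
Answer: $\frac{20502784}{529} \approx 38758.0$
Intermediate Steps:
$q = \frac{3}{23}$ ($q = \frac{24}{184} = 24 \cdot \frac{1}{184} = \frac{3}{23} \approx 0.13043$)
$\left(\left(\left(31 - 137\right) + k\right) + q\right)^{2} = \left(\left(\left(31 - 137\right) - 91\right) + \frac{3}{23}\right)^{2} = \left(\left(-106 - 91\right) + \frac{3}{23}\right)^{2} = \left(-197 + \frac{3}{23}\right)^{2} = \left(- \frac{4528}{23}\right)^{2} = \frac{20502784}{529}$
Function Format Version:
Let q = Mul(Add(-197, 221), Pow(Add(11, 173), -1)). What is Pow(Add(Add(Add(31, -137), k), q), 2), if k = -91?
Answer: Rational(20502784, 529) ≈ 38758.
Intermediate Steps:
q = Rational(3, 23) (q = Mul(24, Pow(184, -1)) = Mul(24, Rational(1, 184)) = Rational(3, 23) ≈ 0.13043)
Pow(Add(Add(Add(31, -137), k), q), 2) = Pow(Add(Add(Add(31, -137), -91), Rational(3, 23)), 2) = Pow(Add(Add(-106, -91), Rational(3, 23)), 2) = Pow(Add(-197, Rational(3, 23)), 2) = Pow(Rational(-4528, 23), 2) = Rational(20502784, 529)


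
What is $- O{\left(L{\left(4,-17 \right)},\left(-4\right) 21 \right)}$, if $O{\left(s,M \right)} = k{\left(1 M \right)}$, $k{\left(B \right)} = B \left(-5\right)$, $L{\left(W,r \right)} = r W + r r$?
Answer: $-420$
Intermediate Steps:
$L{\left(W,r \right)} = r^{2} + W r$ ($L{\left(W,r \right)} = W r + r^{2} = r^{2} + W r$)
$k{\left(B \right)} = - 5 B$
$O{\left(s,M \right)} = - 5 M$ ($O{\left(s,M \right)} = - 5 \cdot 1 M = - 5 M$)
$- O{\left(L{\left(4,-17 \right)},\left(-4\right) 21 \right)} = - \left(-5\right) \left(\left(-4\right) 21\right) = - \left(-5\right) \left(-84\right) = \left(-1\right) 420 = -420$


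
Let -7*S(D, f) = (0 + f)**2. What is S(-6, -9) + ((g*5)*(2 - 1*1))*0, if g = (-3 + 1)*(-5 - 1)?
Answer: -81/7 ≈ -11.571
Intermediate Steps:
S(D, f) = -f**2/7 (S(D, f) = -(0 + f)**2/7 = -f**2/7)
g = 12 (g = -2*(-6) = 12)
S(-6, -9) + ((g*5)*(2 - 1*1))*0 = -1/7*(-9)**2 + ((12*5)*(2 - 1*1))*0 = -1/7*81 + (60*(2 - 1))*0 = -81/7 + (60*1)*0 = -81/7 + 60*0 = -81/7 + 0 = -81/7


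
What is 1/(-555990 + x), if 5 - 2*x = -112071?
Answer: -1/499952 ≈ -2.0002e-6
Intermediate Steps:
x = 56038 (x = 5/2 - ½*(-112071) = 5/2 + 112071/2 = 56038)
1/(-555990 + x) = 1/(-555990 + 56038) = 1/(-499952) = -1/499952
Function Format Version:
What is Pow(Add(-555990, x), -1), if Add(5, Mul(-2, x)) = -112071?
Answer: Rational(-1, 499952) ≈ -2.0002e-6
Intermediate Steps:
x = 56038 (x = Add(Rational(5, 2), Mul(Rational(-1, 2), -112071)) = Add(Rational(5, 2), Rational(112071, 2)) = 56038)
Pow(Add(-555990, x), -1) = Pow(Add(-555990, 56038), -1) = Pow(-499952, -1) = Rational(-1, 499952)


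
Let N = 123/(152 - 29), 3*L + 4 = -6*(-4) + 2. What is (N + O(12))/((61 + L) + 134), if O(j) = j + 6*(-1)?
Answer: 21/607 ≈ 0.034596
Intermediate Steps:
L = 22/3 (L = -4/3 + (-6*(-4) + 2)/3 = -4/3 + (24 + 2)/3 = -4/3 + (⅓)*26 = -4/3 + 26/3 = 22/3 ≈ 7.3333)
O(j) = -6 + j (O(j) = j - 6 = -6 + j)
N = 1 (N = 123/123 = 123*(1/123) = 1)
(N + O(12))/((61 + L) + 134) = (1 + (-6 + 12))/((61 + 22/3) + 134) = (1 + 6)/(205/3 + 134) = 7/(607/3) = 7*(3/607) = 21/607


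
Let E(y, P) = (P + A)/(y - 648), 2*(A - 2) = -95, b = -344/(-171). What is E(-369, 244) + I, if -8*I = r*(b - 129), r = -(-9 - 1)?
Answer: 12253889/77292 ≈ 158.54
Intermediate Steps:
b = 344/171 (b = -344*(-1/171) = 344/171 ≈ 2.0117)
A = -91/2 (A = 2 + (½)*(-95) = 2 - 95/2 = -91/2 ≈ -45.500)
r = 10 (r = -1*(-10) = 10)
E(y, P) = (-91/2 + P)/(-648 + y) (E(y, P) = (P - 91/2)/(y - 648) = (-91/2 + P)/(-648 + y))
I = 108575/684 (I = -5*(344/171 - 129)/4 = -5*(-21715)/(4*171) = -⅛*(-217150/171) = 108575/684 ≈ 158.74)
E(-369, 244) + I = (-91/2 + 244)/(-648 - 369) + 108575/684 = (397/2)/(-1017) + 108575/684 = -1/1017*397/2 + 108575/684 = -397/2034 + 108575/684 = 12253889/77292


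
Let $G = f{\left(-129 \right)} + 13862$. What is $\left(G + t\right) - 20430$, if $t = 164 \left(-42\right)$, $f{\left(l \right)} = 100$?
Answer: $-13356$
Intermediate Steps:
$t = -6888$
$G = 13962$ ($G = 100 + 13862 = 13962$)
$\left(G + t\right) - 20430 = \left(13962 - 6888\right) - 20430 = 7074 - 20430 = -13356$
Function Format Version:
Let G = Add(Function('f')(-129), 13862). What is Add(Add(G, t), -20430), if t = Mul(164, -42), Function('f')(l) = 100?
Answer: -13356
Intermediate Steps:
t = -6888
G = 13962 (G = Add(100, 13862) = 13962)
Add(Add(G, t), -20430) = Add(Add(13962, -6888), -20430) = Add(7074, -20430) = -13356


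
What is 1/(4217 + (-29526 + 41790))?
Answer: 1/16481 ≈ 6.0676e-5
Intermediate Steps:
1/(4217 + (-29526 + 41790)) = 1/(4217 + 12264) = 1/16481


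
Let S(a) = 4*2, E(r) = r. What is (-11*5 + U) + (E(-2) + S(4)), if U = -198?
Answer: -247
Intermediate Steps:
S(a) = 8
(-11*5 + U) + (E(-2) + S(4)) = (-11*5 - 198) + (-2 + 8) = (-55 - 198) + 6 = -253 + 6 = -247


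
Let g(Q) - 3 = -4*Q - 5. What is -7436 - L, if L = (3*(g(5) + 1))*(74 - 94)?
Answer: -8696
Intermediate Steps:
g(Q) = -2 - 4*Q (g(Q) = 3 + (-4*Q - 5) = 3 + (-5 - 4*Q) = -2 - 4*Q)
L = 1260 (L = (3*((-2 - 4*5) + 1))*(74 - 94) = (3*((-2 - 20) + 1))*(-20) = (3*(-22 + 1))*(-20) = (3*(-21))*(-20) = -63*(-20) = 1260)
-7436 - L = -7436 - 1*1260 = -7436 - 1260 = -8696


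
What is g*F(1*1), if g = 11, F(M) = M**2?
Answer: 11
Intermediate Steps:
g*F(1*1) = 11*(1*1)**2 = 11*1**2 = 11*1 = 11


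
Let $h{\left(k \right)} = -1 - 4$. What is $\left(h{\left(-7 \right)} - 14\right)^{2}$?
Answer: $361$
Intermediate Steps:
$h{\left(k \right)} = -5$
$\left(h{\left(-7 \right)} - 14\right)^{2} = \left(-5 - 14\right)^{2} = \left(-19\right)^{2} = 361$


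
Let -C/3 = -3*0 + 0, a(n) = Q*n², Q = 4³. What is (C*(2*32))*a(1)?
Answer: 0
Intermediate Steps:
Q = 64
a(n) = 64*n²
C = 0 (C = -3*(-3*0 + 0) = -3*(0 + 0) = -3*0 = 0)
(C*(2*32))*a(1) = (0*(2*32))*(64*1²) = (0*64)*(64*1) = 0*64 = 0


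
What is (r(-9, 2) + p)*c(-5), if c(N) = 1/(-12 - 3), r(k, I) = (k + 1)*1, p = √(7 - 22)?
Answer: 8/15 - I*√15/15 ≈ 0.53333 - 0.2582*I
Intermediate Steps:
p = I*√15 (p = √(-15) = I*√15 ≈ 3.873*I)
r(k, I) = 1 + k (r(k, I) = (1 + k)*1 = 1 + k)
c(N) = -1/15 (c(N) = 1/(-15) = -1/15)
(r(-9, 2) + p)*c(-5) = ((1 - 9) + I*√15)*(-1/15) = (-8 + I*√15)*(-1/15) = 8/15 - I*√15/15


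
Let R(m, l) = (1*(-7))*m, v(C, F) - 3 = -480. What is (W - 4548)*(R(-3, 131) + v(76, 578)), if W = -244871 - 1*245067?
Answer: 225485616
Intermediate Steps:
v(C, F) = -477 (v(C, F) = 3 - 480 = -477)
W = -489938 (W = -244871 - 245067 = -489938)
R(m, l) = -7*m
(W - 4548)*(R(-3, 131) + v(76, 578)) = (-489938 - 4548)*(-7*(-3) - 477) = -494486*(21 - 477) = -494486*(-456) = 225485616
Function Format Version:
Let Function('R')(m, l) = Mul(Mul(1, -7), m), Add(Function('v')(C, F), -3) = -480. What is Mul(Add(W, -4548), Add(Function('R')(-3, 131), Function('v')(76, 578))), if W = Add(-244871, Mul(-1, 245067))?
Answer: 225485616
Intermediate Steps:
Function('v')(C, F) = -477 (Function('v')(C, F) = Add(3, -480) = -477)
W = -489938 (W = Add(-244871, -245067) = -489938)
Function('R')(m, l) = Mul(-7, m)
Mul(Add(W, -4548), Add(Function('R')(-3, 131), Function('v')(76, 578))) = Mul(Add(-489938, -4548), Add(Mul(-7, -3), -477)) = Mul(-494486, Add(21, -477)) = Mul(-494486, -456) = 225485616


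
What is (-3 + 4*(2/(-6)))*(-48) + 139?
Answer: 347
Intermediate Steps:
(-3 + 4*(2/(-6)))*(-48) + 139 = (-3 + 4*(2*(-⅙)))*(-48) + 139 = (-3 + 4*(-⅓))*(-48) + 139 = (-3 - 4/3)*(-48) + 139 = -13/3*(-48) + 139 = 208 + 139 = 347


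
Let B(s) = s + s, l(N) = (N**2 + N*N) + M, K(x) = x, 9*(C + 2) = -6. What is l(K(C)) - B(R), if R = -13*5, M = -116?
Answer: 254/9 ≈ 28.222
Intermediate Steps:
C = -8/3 (C = -2 + (1/9)*(-6) = -2 - 2/3 = -8/3 ≈ -2.6667)
l(N) = -116 + 2*N**2 (l(N) = (N**2 + N*N) - 116 = (N**2 + N**2) - 116 = 2*N**2 - 116 = -116 + 2*N**2)
R = -65
B(s) = 2*s
l(K(C)) - B(R) = (-116 + 2*(-8/3)**2) - 2*(-65) = (-116 + 2*(64/9)) - 1*(-130) = (-116 + 128/9) + 130 = -916/9 + 130 = 254/9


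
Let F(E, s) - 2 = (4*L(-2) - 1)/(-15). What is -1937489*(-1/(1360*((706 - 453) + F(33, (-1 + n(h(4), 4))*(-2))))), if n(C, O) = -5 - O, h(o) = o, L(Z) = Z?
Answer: 1937489/347616 ≈ 5.5736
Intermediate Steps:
F(E, s) = 13/5 (F(E, s) = 2 + (4*(-2) - 1)/(-15) = 2 + (-8 - 1)*(-1/15) = 2 - 9*(-1/15) = 2 + ⅗ = 13/5)
-1937489*(-1/(1360*((706 - 453) + F(33, (-1 + n(h(4), 4))*(-2))))) = -1937489*(-1/(1360*((706 - 453) + 13/5))) = -1937489*(-1/(1360*(253 + 13/5))) = -1937489/((1278/5)*(-1360)) = -1937489/(-347616) = -1937489*(-1/347616) = 1937489/347616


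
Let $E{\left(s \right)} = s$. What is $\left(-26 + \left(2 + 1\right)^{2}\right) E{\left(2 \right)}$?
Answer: $-34$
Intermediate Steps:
$\left(-26 + \left(2 + 1\right)^{2}\right) E{\left(2 \right)} = \left(-26 + \left(2 + 1\right)^{2}\right) 2 = \left(-26 + 3^{2}\right) 2 = \left(-26 + 9\right) 2 = \left(-17\right) 2 = -34$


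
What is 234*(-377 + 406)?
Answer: 6786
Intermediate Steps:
234*(-377 + 406) = 234*29 = 6786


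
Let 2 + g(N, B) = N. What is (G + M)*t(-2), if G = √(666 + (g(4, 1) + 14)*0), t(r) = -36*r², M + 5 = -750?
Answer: 108720 - 432*√74 ≈ 1.0500e+5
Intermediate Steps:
M = -755 (M = -5 - 750 = -755)
g(N, B) = -2 + N
G = 3*√74 (G = √(666 + ((-2 + 4) + 14)*0) = √(666 + (2 + 14)*0) = √(666 + 16*0) = √(666 + 0) = √666 = 3*√74 ≈ 25.807)
(G + M)*t(-2) = (3*√74 - 755)*(-36*(-2)²) = (-755 + 3*√74)*(-36*4) = (-755 + 3*√74)*(-144) = 108720 - 432*√74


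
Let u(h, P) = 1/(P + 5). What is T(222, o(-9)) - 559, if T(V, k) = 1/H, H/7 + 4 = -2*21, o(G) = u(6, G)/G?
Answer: -179999/322 ≈ -559.00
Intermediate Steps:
u(h, P) = 1/(5 + P)
o(G) = 1/(G*(5 + G)) (o(G) = 1/((5 + G)*G) = 1/(G*(5 + G)))
H = -322 (H = -28 + 7*(-2*21) = -28 + 7*(-42) = -28 - 294 = -322)
T(V, k) = -1/322 (T(V, k) = 1/(-322) = -1/322)
T(222, o(-9)) - 559 = -1/322 - 559 = -179999/322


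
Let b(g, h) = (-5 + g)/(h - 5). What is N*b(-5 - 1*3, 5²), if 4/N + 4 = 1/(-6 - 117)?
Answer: 1599/2465 ≈ 0.64868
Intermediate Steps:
N = -492/493 (N = 4/(-4 + 1/(-6 - 117)) = 4/(-4 + 1/(-123)) = 4/(-4 - 1/123) = 4/(-493/123) = 4*(-123/493) = -492/493 ≈ -0.99797)
b(g, h) = (-5 + g)/(-5 + h)
N*b(-5 - 1*3, 5²) = -492*(-5 + (-5 - 1*3))/(493*(-5 + 5²)) = -492*(-5 + (-5 - 3))/(493*(-5 + 25)) = -492*(-5 - 8)/(493*20) = -123*(-13)/2465 = -492/493*(-13/20) = 1599/2465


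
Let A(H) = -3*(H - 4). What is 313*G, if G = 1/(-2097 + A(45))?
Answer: -313/2220 ≈ -0.14099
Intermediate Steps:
A(H) = 12 - 3*H (A(H) = -3*(-4 + H) = 12 - 3*H)
G = -1/2220 (G = 1/(-2097 + (12 - 3*45)) = 1/(-2097 + (12 - 135)) = 1/(-2097 - 123) = 1/(-2220) = -1/2220 ≈ -0.00045045)
313*G = 313*(-1/2220) = -313/2220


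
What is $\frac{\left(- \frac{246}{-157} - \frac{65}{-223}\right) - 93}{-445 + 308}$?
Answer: $\frac{3190960}{4796507} \approx 0.66527$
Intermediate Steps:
$\frac{\left(- \frac{246}{-157} - \frac{65}{-223}\right) - 93}{-445 + 308} = \frac{\left(\left(-246\right) \left(- \frac{1}{157}\right) - - \frac{65}{223}\right) - 93}{-137} = \left(\left(\frac{246}{157} + \frac{65}{223}\right) - 93\right) \left(- \frac{1}{137}\right) = \left(\frac{65063}{35011} - 93\right) \left(- \frac{1}{137}\right) = \left(- \frac{3190960}{35011}\right) \left(- \frac{1}{137}\right) = \frac{3190960}{4796507}$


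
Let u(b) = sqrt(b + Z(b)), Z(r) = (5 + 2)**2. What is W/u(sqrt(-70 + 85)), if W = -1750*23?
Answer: -40250/sqrt(49 + sqrt(15)) ≈ -5535.4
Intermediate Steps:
Z(r) = 49 (Z(r) = 7**2 = 49)
u(b) = sqrt(49 + b) (u(b) = sqrt(b + 49) = sqrt(49 + b))
W = -40250
W/u(sqrt(-70 + 85)) = -40250/sqrt(49 + sqrt(-70 + 85)) = -40250/sqrt(49 + sqrt(15))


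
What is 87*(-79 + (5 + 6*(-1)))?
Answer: -6960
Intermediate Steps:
87*(-79 + (5 + 6*(-1))) = 87*(-79 + (5 - 6)) = 87*(-79 - 1) = 87*(-80) = -6960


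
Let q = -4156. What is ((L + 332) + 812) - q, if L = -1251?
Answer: 4049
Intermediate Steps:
((L + 332) + 812) - q = ((-1251 + 332) + 812) - 1*(-4156) = (-919 + 812) + 4156 = -107 + 4156 = 4049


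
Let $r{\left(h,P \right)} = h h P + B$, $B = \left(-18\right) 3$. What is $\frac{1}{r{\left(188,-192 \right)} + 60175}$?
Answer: $- \frac{1}{6725927} \approx -1.4868 \cdot 10^{-7}$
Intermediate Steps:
$B = -54$
$r{\left(h,P \right)} = -54 + P h^{2}$ ($r{\left(h,P \right)} = h h P - 54 = h^{2} P - 54 = P h^{2} - 54 = -54 + P h^{2}$)
$\frac{1}{r{\left(188,-192 \right)} + 60175} = \frac{1}{\left(-54 - 192 \cdot 188^{2}\right) + 60175} = \frac{1}{\left(-54 - 6786048\right) + 60175} = \frac{1}{-6786102 + 60175} = \frac{1}{-6725927} = - \frac{1}{6725927}$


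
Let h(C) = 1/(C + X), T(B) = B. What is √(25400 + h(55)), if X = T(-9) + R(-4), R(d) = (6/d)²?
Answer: 2*√236531343/193 ≈ 159.37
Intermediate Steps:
R(d) = 36/d²
X = -27/4 (X = -9 + 36/(-4)² = -9 + 36*(1/16) = -9 + 9/4 = -27/4 ≈ -6.7500)
h(C) = 1/(-27/4 + C) (h(C) = 1/(C - 27/4) = 1/(-27/4 + C))
√(25400 + h(55)) = √(25400 + 4/(-27 + 4*55)) = √(25400 + 4/(-27 + 220)) = √(25400 + 4/193) = √(4902204/193) = 2*√236531343/193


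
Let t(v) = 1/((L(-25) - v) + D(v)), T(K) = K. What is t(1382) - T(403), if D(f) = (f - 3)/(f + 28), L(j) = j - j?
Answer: -784739533/1947241 ≈ -403.00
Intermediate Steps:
L(j) = 0
D(f) = (-3 + f)/(28 + f)
t(v) = 1/(-v + (-3 + v)/(28 + v)) (t(v) = 1/((0 - v) + (-3 + v)/(28 + v)) = 1/(-v + (-3 + v)/(28 + v)))
t(1382) - T(403) = (28 + 1382)/(-3 + 1382 - 1*1382*(28 + 1382)) - 1*403 = 1410/(-3 + 1382 - 1*1382*1410) - 403 = 1410/(-3 + 1382 - 1948620) - 403 = 1410/(-1947241) - 403 = -1/1947241*1410 - 403 = -1410/1947241 - 403 = -784739533/1947241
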